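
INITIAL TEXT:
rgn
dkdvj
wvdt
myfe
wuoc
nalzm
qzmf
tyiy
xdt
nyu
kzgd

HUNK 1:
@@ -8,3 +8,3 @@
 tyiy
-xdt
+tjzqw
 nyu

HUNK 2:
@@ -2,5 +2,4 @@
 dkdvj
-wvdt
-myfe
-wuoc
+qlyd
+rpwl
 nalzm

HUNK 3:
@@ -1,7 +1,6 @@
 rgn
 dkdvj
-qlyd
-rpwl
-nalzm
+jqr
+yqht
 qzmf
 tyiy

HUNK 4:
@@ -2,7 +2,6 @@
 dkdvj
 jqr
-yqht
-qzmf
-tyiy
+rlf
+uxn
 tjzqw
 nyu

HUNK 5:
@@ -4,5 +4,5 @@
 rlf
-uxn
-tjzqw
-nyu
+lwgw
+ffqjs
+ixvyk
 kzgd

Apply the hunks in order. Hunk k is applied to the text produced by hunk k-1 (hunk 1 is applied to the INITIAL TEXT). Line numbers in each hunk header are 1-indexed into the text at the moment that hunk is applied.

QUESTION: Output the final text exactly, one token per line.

Answer: rgn
dkdvj
jqr
rlf
lwgw
ffqjs
ixvyk
kzgd

Derivation:
Hunk 1: at line 8 remove [xdt] add [tjzqw] -> 11 lines: rgn dkdvj wvdt myfe wuoc nalzm qzmf tyiy tjzqw nyu kzgd
Hunk 2: at line 2 remove [wvdt,myfe,wuoc] add [qlyd,rpwl] -> 10 lines: rgn dkdvj qlyd rpwl nalzm qzmf tyiy tjzqw nyu kzgd
Hunk 3: at line 1 remove [qlyd,rpwl,nalzm] add [jqr,yqht] -> 9 lines: rgn dkdvj jqr yqht qzmf tyiy tjzqw nyu kzgd
Hunk 4: at line 2 remove [yqht,qzmf,tyiy] add [rlf,uxn] -> 8 lines: rgn dkdvj jqr rlf uxn tjzqw nyu kzgd
Hunk 5: at line 4 remove [uxn,tjzqw,nyu] add [lwgw,ffqjs,ixvyk] -> 8 lines: rgn dkdvj jqr rlf lwgw ffqjs ixvyk kzgd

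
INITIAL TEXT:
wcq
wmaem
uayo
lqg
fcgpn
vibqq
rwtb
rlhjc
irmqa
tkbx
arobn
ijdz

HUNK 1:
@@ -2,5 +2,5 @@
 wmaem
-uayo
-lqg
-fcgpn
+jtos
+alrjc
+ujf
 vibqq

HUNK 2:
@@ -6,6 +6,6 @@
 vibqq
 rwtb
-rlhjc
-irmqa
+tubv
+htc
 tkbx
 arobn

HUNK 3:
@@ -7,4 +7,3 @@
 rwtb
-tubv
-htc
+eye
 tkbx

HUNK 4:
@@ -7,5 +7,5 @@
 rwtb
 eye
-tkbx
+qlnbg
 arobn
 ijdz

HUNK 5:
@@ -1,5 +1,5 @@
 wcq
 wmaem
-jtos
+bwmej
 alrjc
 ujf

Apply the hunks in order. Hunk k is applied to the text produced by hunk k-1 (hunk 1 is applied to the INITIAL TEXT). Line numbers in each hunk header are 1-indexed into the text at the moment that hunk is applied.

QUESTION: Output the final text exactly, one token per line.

Answer: wcq
wmaem
bwmej
alrjc
ujf
vibqq
rwtb
eye
qlnbg
arobn
ijdz

Derivation:
Hunk 1: at line 2 remove [uayo,lqg,fcgpn] add [jtos,alrjc,ujf] -> 12 lines: wcq wmaem jtos alrjc ujf vibqq rwtb rlhjc irmqa tkbx arobn ijdz
Hunk 2: at line 6 remove [rlhjc,irmqa] add [tubv,htc] -> 12 lines: wcq wmaem jtos alrjc ujf vibqq rwtb tubv htc tkbx arobn ijdz
Hunk 3: at line 7 remove [tubv,htc] add [eye] -> 11 lines: wcq wmaem jtos alrjc ujf vibqq rwtb eye tkbx arobn ijdz
Hunk 4: at line 7 remove [tkbx] add [qlnbg] -> 11 lines: wcq wmaem jtos alrjc ujf vibqq rwtb eye qlnbg arobn ijdz
Hunk 5: at line 1 remove [jtos] add [bwmej] -> 11 lines: wcq wmaem bwmej alrjc ujf vibqq rwtb eye qlnbg arobn ijdz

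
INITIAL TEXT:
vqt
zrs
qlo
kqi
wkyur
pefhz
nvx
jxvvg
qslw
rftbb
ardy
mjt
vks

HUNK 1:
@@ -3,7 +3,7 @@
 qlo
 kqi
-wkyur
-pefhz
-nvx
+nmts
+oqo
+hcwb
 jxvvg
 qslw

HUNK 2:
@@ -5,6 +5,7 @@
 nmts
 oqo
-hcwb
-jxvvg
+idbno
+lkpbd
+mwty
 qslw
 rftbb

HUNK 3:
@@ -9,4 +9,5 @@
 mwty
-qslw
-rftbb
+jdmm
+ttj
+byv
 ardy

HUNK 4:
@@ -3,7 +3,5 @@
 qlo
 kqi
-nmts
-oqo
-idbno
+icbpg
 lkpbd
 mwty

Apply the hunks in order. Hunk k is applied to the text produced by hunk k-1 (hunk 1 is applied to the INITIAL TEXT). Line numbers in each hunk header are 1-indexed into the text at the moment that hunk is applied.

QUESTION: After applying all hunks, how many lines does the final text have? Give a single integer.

Answer: 13

Derivation:
Hunk 1: at line 3 remove [wkyur,pefhz,nvx] add [nmts,oqo,hcwb] -> 13 lines: vqt zrs qlo kqi nmts oqo hcwb jxvvg qslw rftbb ardy mjt vks
Hunk 2: at line 5 remove [hcwb,jxvvg] add [idbno,lkpbd,mwty] -> 14 lines: vqt zrs qlo kqi nmts oqo idbno lkpbd mwty qslw rftbb ardy mjt vks
Hunk 3: at line 9 remove [qslw,rftbb] add [jdmm,ttj,byv] -> 15 lines: vqt zrs qlo kqi nmts oqo idbno lkpbd mwty jdmm ttj byv ardy mjt vks
Hunk 4: at line 3 remove [nmts,oqo,idbno] add [icbpg] -> 13 lines: vqt zrs qlo kqi icbpg lkpbd mwty jdmm ttj byv ardy mjt vks
Final line count: 13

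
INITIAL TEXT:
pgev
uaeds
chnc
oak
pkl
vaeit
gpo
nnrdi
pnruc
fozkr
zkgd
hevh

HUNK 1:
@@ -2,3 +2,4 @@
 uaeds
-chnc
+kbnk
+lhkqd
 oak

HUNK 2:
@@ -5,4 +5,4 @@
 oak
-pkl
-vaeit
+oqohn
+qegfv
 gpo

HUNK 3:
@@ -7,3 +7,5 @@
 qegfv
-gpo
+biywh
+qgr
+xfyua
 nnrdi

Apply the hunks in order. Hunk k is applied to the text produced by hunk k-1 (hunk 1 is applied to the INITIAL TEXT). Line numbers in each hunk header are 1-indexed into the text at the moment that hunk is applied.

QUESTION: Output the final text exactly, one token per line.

Hunk 1: at line 2 remove [chnc] add [kbnk,lhkqd] -> 13 lines: pgev uaeds kbnk lhkqd oak pkl vaeit gpo nnrdi pnruc fozkr zkgd hevh
Hunk 2: at line 5 remove [pkl,vaeit] add [oqohn,qegfv] -> 13 lines: pgev uaeds kbnk lhkqd oak oqohn qegfv gpo nnrdi pnruc fozkr zkgd hevh
Hunk 3: at line 7 remove [gpo] add [biywh,qgr,xfyua] -> 15 lines: pgev uaeds kbnk lhkqd oak oqohn qegfv biywh qgr xfyua nnrdi pnruc fozkr zkgd hevh

Answer: pgev
uaeds
kbnk
lhkqd
oak
oqohn
qegfv
biywh
qgr
xfyua
nnrdi
pnruc
fozkr
zkgd
hevh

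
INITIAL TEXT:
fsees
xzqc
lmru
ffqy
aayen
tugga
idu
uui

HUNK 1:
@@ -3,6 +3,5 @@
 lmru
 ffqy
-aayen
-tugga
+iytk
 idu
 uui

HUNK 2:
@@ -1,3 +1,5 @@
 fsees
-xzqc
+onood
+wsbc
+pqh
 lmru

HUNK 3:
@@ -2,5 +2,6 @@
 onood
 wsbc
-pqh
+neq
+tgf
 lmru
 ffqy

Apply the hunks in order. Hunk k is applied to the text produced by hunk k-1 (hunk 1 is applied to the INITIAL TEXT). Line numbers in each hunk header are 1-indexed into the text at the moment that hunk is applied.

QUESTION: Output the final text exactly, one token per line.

Hunk 1: at line 3 remove [aayen,tugga] add [iytk] -> 7 lines: fsees xzqc lmru ffqy iytk idu uui
Hunk 2: at line 1 remove [xzqc] add [onood,wsbc,pqh] -> 9 lines: fsees onood wsbc pqh lmru ffqy iytk idu uui
Hunk 3: at line 2 remove [pqh] add [neq,tgf] -> 10 lines: fsees onood wsbc neq tgf lmru ffqy iytk idu uui

Answer: fsees
onood
wsbc
neq
tgf
lmru
ffqy
iytk
idu
uui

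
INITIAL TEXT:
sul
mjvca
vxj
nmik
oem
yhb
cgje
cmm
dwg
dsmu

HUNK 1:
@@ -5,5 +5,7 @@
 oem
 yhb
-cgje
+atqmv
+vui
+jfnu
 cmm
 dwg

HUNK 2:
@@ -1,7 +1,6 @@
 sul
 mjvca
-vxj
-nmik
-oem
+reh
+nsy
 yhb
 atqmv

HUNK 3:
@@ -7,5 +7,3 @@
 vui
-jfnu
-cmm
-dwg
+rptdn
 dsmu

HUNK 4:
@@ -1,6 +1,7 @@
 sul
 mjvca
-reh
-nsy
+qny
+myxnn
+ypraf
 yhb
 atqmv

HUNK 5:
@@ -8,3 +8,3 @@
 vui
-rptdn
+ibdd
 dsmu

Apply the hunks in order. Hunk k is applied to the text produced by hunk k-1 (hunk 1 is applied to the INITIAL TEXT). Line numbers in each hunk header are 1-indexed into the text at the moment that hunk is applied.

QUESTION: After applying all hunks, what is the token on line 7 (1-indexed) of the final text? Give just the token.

Answer: atqmv

Derivation:
Hunk 1: at line 5 remove [cgje] add [atqmv,vui,jfnu] -> 12 lines: sul mjvca vxj nmik oem yhb atqmv vui jfnu cmm dwg dsmu
Hunk 2: at line 1 remove [vxj,nmik,oem] add [reh,nsy] -> 11 lines: sul mjvca reh nsy yhb atqmv vui jfnu cmm dwg dsmu
Hunk 3: at line 7 remove [jfnu,cmm,dwg] add [rptdn] -> 9 lines: sul mjvca reh nsy yhb atqmv vui rptdn dsmu
Hunk 4: at line 1 remove [reh,nsy] add [qny,myxnn,ypraf] -> 10 lines: sul mjvca qny myxnn ypraf yhb atqmv vui rptdn dsmu
Hunk 5: at line 8 remove [rptdn] add [ibdd] -> 10 lines: sul mjvca qny myxnn ypraf yhb atqmv vui ibdd dsmu
Final line 7: atqmv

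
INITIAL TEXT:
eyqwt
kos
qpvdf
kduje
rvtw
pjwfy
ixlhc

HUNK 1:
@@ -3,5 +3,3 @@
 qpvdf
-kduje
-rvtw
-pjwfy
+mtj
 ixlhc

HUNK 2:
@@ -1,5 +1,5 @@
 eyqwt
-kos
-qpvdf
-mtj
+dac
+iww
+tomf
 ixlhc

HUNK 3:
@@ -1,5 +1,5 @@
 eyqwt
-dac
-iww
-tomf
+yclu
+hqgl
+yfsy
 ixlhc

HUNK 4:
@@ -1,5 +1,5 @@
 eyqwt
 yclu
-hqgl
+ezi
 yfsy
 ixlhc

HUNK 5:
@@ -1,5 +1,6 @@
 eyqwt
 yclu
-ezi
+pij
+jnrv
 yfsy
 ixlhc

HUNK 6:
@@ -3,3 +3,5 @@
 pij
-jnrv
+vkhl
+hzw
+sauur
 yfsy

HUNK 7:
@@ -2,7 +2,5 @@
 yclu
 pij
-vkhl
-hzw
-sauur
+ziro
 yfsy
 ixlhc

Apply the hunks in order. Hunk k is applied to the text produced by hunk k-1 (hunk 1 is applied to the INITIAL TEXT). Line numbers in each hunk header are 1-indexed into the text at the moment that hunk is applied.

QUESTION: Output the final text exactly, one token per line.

Answer: eyqwt
yclu
pij
ziro
yfsy
ixlhc

Derivation:
Hunk 1: at line 3 remove [kduje,rvtw,pjwfy] add [mtj] -> 5 lines: eyqwt kos qpvdf mtj ixlhc
Hunk 2: at line 1 remove [kos,qpvdf,mtj] add [dac,iww,tomf] -> 5 lines: eyqwt dac iww tomf ixlhc
Hunk 3: at line 1 remove [dac,iww,tomf] add [yclu,hqgl,yfsy] -> 5 lines: eyqwt yclu hqgl yfsy ixlhc
Hunk 4: at line 1 remove [hqgl] add [ezi] -> 5 lines: eyqwt yclu ezi yfsy ixlhc
Hunk 5: at line 1 remove [ezi] add [pij,jnrv] -> 6 lines: eyqwt yclu pij jnrv yfsy ixlhc
Hunk 6: at line 3 remove [jnrv] add [vkhl,hzw,sauur] -> 8 lines: eyqwt yclu pij vkhl hzw sauur yfsy ixlhc
Hunk 7: at line 2 remove [vkhl,hzw,sauur] add [ziro] -> 6 lines: eyqwt yclu pij ziro yfsy ixlhc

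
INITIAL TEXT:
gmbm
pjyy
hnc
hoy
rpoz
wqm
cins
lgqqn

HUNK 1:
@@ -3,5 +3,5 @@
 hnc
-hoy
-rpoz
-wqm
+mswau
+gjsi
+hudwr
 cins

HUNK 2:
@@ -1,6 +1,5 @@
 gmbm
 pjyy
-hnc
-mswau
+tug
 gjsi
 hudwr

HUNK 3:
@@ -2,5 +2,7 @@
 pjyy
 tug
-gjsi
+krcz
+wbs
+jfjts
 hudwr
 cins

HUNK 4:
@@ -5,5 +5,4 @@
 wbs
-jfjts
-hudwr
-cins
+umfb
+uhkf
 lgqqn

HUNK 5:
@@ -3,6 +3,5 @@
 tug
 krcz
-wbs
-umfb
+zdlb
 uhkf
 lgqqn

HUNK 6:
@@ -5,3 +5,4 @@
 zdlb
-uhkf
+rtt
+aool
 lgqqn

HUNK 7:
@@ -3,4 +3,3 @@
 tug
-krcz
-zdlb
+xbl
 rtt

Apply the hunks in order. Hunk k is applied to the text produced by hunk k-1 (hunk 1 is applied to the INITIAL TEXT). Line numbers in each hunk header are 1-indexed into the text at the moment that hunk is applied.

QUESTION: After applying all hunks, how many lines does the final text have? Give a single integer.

Hunk 1: at line 3 remove [hoy,rpoz,wqm] add [mswau,gjsi,hudwr] -> 8 lines: gmbm pjyy hnc mswau gjsi hudwr cins lgqqn
Hunk 2: at line 1 remove [hnc,mswau] add [tug] -> 7 lines: gmbm pjyy tug gjsi hudwr cins lgqqn
Hunk 3: at line 2 remove [gjsi] add [krcz,wbs,jfjts] -> 9 lines: gmbm pjyy tug krcz wbs jfjts hudwr cins lgqqn
Hunk 4: at line 5 remove [jfjts,hudwr,cins] add [umfb,uhkf] -> 8 lines: gmbm pjyy tug krcz wbs umfb uhkf lgqqn
Hunk 5: at line 3 remove [wbs,umfb] add [zdlb] -> 7 lines: gmbm pjyy tug krcz zdlb uhkf lgqqn
Hunk 6: at line 5 remove [uhkf] add [rtt,aool] -> 8 lines: gmbm pjyy tug krcz zdlb rtt aool lgqqn
Hunk 7: at line 3 remove [krcz,zdlb] add [xbl] -> 7 lines: gmbm pjyy tug xbl rtt aool lgqqn
Final line count: 7

Answer: 7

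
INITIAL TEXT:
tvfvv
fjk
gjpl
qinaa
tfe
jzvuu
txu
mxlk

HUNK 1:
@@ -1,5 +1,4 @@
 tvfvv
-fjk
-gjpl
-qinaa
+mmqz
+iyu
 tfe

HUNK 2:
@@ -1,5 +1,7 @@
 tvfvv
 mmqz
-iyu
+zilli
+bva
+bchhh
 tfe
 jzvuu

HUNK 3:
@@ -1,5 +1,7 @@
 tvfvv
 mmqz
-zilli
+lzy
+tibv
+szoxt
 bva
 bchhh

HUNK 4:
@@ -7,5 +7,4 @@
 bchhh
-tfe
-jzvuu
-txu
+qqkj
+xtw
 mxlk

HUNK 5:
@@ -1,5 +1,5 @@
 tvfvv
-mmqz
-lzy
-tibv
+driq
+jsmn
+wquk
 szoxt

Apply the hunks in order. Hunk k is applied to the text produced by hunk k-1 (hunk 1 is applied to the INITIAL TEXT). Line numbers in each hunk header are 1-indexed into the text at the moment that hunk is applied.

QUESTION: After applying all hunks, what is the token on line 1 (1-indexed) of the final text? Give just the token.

Hunk 1: at line 1 remove [fjk,gjpl,qinaa] add [mmqz,iyu] -> 7 lines: tvfvv mmqz iyu tfe jzvuu txu mxlk
Hunk 2: at line 1 remove [iyu] add [zilli,bva,bchhh] -> 9 lines: tvfvv mmqz zilli bva bchhh tfe jzvuu txu mxlk
Hunk 3: at line 1 remove [zilli] add [lzy,tibv,szoxt] -> 11 lines: tvfvv mmqz lzy tibv szoxt bva bchhh tfe jzvuu txu mxlk
Hunk 4: at line 7 remove [tfe,jzvuu,txu] add [qqkj,xtw] -> 10 lines: tvfvv mmqz lzy tibv szoxt bva bchhh qqkj xtw mxlk
Hunk 5: at line 1 remove [mmqz,lzy,tibv] add [driq,jsmn,wquk] -> 10 lines: tvfvv driq jsmn wquk szoxt bva bchhh qqkj xtw mxlk
Final line 1: tvfvv

Answer: tvfvv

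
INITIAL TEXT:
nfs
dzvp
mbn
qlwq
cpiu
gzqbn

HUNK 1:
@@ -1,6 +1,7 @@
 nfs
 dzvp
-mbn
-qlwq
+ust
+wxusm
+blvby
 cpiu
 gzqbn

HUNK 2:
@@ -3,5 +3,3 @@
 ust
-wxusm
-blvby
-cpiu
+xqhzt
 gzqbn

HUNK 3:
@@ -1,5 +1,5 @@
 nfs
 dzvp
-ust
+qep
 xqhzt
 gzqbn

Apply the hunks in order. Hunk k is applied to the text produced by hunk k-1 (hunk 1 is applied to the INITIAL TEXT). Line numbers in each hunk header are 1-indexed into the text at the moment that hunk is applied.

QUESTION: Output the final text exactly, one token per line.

Hunk 1: at line 1 remove [mbn,qlwq] add [ust,wxusm,blvby] -> 7 lines: nfs dzvp ust wxusm blvby cpiu gzqbn
Hunk 2: at line 3 remove [wxusm,blvby,cpiu] add [xqhzt] -> 5 lines: nfs dzvp ust xqhzt gzqbn
Hunk 3: at line 1 remove [ust] add [qep] -> 5 lines: nfs dzvp qep xqhzt gzqbn

Answer: nfs
dzvp
qep
xqhzt
gzqbn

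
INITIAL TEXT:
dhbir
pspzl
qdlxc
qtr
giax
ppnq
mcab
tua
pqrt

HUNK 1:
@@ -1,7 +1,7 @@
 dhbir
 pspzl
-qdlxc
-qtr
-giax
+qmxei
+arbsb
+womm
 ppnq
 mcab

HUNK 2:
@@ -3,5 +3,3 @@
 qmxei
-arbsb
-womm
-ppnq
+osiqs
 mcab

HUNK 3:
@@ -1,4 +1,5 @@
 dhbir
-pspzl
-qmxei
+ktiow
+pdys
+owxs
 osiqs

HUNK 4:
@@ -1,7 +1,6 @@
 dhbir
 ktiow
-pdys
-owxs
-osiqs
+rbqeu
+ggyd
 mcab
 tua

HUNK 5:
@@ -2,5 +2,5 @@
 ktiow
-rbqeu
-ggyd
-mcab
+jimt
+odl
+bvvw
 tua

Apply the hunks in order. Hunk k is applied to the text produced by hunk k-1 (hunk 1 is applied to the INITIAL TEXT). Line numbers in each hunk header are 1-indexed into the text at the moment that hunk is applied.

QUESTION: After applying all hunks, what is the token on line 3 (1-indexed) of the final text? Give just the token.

Hunk 1: at line 1 remove [qdlxc,qtr,giax] add [qmxei,arbsb,womm] -> 9 lines: dhbir pspzl qmxei arbsb womm ppnq mcab tua pqrt
Hunk 2: at line 3 remove [arbsb,womm,ppnq] add [osiqs] -> 7 lines: dhbir pspzl qmxei osiqs mcab tua pqrt
Hunk 3: at line 1 remove [pspzl,qmxei] add [ktiow,pdys,owxs] -> 8 lines: dhbir ktiow pdys owxs osiqs mcab tua pqrt
Hunk 4: at line 1 remove [pdys,owxs,osiqs] add [rbqeu,ggyd] -> 7 lines: dhbir ktiow rbqeu ggyd mcab tua pqrt
Hunk 5: at line 2 remove [rbqeu,ggyd,mcab] add [jimt,odl,bvvw] -> 7 lines: dhbir ktiow jimt odl bvvw tua pqrt
Final line 3: jimt

Answer: jimt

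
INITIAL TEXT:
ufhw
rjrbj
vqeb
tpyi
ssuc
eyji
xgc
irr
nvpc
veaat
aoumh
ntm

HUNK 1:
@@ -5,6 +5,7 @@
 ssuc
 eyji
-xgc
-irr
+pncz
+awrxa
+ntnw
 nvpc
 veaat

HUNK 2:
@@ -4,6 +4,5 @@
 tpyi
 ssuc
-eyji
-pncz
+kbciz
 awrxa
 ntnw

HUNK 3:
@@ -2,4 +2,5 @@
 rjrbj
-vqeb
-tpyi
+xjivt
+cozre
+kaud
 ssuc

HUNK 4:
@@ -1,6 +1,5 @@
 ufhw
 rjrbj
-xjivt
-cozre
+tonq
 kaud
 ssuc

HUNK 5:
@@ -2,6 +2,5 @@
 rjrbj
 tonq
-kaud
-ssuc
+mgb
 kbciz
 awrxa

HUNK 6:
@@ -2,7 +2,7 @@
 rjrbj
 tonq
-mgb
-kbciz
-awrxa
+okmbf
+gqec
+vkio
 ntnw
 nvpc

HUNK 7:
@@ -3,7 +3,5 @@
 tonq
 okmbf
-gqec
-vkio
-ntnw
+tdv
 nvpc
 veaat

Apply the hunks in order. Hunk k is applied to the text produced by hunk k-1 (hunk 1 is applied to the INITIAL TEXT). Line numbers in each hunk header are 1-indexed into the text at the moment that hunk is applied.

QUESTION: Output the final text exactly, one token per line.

Answer: ufhw
rjrbj
tonq
okmbf
tdv
nvpc
veaat
aoumh
ntm

Derivation:
Hunk 1: at line 5 remove [xgc,irr] add [pncz,awrxa,ntnw] -> 13 lines: ufhw rjrbj vqeb tpyi ssuc eyji pncz awrxa ntnw nvpc veaat aoumh ntm
Hunk 2: at line 4 remove [eyji,pncz] add [kbciz] -> 12 lines: ufhw rjrbj vqeb tpyi ssuc kbciz awrxa ntnw nvpc veaat aoumh ntm
Hunk 3: at line 2 remove [vqeb,tpyi] add [xjivt,cozre,kaud] -> 13 lines: ufhw rjrbj xjivt cozre kaud ssuc kbciz awrxa ntnw nvpc veaat aoumh ntm
Hunk 4: at line 1 remove [xjivt,cozre] add [tonq] -> 12 lines: ufhw rjrbj tonq kaud ssuc kbciz awrxa ntnw nvpc veaat aoumh ntm
Hunk 5: at line 2 remove [kaud,ssuc] add [mgb] -> 11 lines: ufhw rjrbj tonq mgb kbciz awrxa ntnw nvpc veaat aoumh ntm
Hunk 6: at line 2 remove [mgb,kbciz,awrxa] add [okmbf,gqec,vkio] -> 11 lines: ufhw rjrbj tonq okmbf gqec vkio ntnw nvpc veaat aoumh ntm
Hunk 7: at line 3 remove [gqec,vkio,ntnw] add [tdv] -> 9 lines: ufhw rjrbj tonq okmbf tdv nvpc veaat aoumh ntm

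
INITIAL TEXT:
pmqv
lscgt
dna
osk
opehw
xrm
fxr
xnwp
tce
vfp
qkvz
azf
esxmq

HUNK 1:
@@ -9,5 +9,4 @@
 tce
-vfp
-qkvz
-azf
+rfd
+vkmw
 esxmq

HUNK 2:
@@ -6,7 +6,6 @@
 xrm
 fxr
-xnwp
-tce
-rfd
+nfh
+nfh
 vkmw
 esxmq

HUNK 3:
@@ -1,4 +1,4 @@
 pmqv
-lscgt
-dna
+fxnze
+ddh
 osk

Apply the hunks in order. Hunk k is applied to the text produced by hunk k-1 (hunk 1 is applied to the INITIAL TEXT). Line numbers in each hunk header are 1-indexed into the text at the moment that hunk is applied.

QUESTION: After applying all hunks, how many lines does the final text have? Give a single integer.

Answer: 11

Derivation:
Hunk 1: at line 9 remove [vfp,qkvz,azf] add [rfd,vkmw] -> 12 lines: pmqv lscgt dna osk opehw xrm fxr xnwp tce rfd vkmw esxmq
Hunk 2: at line 6 remove [xnwp,tce,rfd] add [nfh,nfh] -> 11 lines: pmqv lscgt dna osk opehw xrm fxr nfh nfh vkmw esxmq
Hunk 3: at line 1 remove [lscgt,dna] add [fxnze,ddh] -> 11 lines: pmqv fxnze ddh osk opehw xrm fxr nfh nfh vkmw esxmq
Final line count: 11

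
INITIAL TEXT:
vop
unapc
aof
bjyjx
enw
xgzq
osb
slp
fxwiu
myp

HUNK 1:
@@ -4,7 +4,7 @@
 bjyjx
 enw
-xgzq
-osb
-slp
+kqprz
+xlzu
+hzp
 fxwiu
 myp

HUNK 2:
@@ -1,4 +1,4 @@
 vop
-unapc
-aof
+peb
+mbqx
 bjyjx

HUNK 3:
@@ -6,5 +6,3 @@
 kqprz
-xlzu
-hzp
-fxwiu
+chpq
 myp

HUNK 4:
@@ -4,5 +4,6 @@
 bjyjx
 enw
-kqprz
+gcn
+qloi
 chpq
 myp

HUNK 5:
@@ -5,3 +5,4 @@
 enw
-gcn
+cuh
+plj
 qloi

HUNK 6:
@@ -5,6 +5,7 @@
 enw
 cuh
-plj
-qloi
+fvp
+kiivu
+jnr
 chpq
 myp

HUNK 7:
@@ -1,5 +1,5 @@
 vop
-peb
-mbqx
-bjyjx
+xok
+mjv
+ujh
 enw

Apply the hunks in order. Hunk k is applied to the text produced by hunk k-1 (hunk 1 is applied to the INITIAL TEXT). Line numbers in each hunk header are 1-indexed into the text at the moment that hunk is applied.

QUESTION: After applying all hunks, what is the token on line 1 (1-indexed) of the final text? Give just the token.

Hunk 1: at line 4 remove [xgzq,osb,slp] add [kqprz,xlzu,hzp] -> 10 lines: vop unapc aof bjyjx enw kqprz xlzu hzp fxwiu myp
Hunk 2: at line 1 remove [unapc,aof] add [peb,mbqx] -> 10 lines: vop peb mbqx bjyjx enw kqprz xlzu hzp fxwiu myp
Hunk 3: at line 6 remove [xlzu,hzp,fxwiu] add [chpq] -> 8 lines: vop peb mbqx bjyjx enw kqprz chpq myp
Hunk 4: at line 4 remove [kqprz] add [gcn,qloi] -> 9 lines: vop peb mbqx bjyjx enw gcn qloi chpq myp
Hunk 5: at line 5 remove [gcn] add [cuh,plj] -> 10 lines: vop peb mbqx bjyjx enw cuh plj qloi chpq myp
Hunk 6: at line 5 remove [plj,qloi] add [fvp,kiivu,jnr] -> 11 lines: vop peb mbqx bjyjx enw cuh fvp kiivu jnr chpq myp
Hunk 7: at line 1 remove [peb,mbqx,bjyjx] add [xok,mjv,ujh] -> 11 lines: vop xok mjv ujh enw cuh fvp kiivu jnr chpq myp
Final line 1: vop

Answer: vop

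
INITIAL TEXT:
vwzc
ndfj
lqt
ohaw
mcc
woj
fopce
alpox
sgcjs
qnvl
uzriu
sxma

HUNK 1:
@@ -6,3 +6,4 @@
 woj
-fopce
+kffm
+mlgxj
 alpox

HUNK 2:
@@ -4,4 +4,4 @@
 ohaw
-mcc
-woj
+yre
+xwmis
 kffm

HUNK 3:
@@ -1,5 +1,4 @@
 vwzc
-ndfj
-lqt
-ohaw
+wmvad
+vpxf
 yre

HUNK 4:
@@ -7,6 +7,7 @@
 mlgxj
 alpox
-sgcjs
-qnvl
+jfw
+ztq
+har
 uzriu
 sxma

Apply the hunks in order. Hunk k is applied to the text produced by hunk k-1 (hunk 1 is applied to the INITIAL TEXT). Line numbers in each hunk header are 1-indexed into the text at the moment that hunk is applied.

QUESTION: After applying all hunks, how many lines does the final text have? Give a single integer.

Hunk 1: at line 6 remove [fopce] add [kffm,mlgxj] -> 13 lines: vwzc ndfj lqt ohaw mcc woj kffm mlgxj alpox sgcjs qnvl uzriu sxma
Hunk 2: at line 4 remove [mcc,woj] add [yre,xwmis] -> 13 lines: vwzc ndfj lqt ohaw yre xwmis kffm mlgxj alpox sgcjs qnvl uzriu sxma
Hunk 3: at line 1 remove [ndfj,lqt,ohaw] add [wmvad,vpxf] -> 12 lines: vwzc wmvad vpxf yre xwmis kffm mlgxj alpox sgcjs qnvl uzriu sxma
Hunk 4: at line 7 remove [sgcjs,qnvl] add [jfw,ztq,har] -> 13 lines: vwzc wmvad vpxf yre xwmis kffm mlgxj alpox jfw ztq har uzriu sxma
Final line count: 13

Answer: 13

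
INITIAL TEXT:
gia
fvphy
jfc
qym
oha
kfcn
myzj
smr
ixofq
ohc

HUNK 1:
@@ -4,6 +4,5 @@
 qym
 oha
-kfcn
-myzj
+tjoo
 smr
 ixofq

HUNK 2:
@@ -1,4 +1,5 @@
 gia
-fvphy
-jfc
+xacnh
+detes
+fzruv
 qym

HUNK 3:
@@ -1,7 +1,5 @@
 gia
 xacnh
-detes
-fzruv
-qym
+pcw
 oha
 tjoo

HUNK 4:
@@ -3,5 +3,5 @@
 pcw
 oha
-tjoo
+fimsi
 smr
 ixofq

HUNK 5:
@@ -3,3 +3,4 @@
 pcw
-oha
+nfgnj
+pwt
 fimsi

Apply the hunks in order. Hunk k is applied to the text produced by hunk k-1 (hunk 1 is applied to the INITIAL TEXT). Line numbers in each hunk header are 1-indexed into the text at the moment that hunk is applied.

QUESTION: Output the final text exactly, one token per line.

Hunk 1: at line 4 remove [kfcn,myzj] add [tjoo] -> 9 lines: gia fvphy jfc qym oha tjoo smr ixofq ohc
Hunk 2: at line 1 remove [fvphy,jfc] add [xacnh,detes,fzruv] -> 10 lines: gia xacnh detes fzruv qym oha tjoo smr ixofq ohc
Hunk 3: at line 1 remove [detes,fzruv,qym] add [pcw] -> 8 lines: gia xacnh pcw oha tjoo smr ixofq ohc
Hunk 4: at line 3 remove [tjoo] add [fimsi] -> 8 lines: gia xacnh pcw oha fimsi smr ixofq ohc
Hunk 5: at line 3 remove [oha] add [nfgnj,pwt] -> 9 lines: gia xacnh pcw nfgnj pwt fimsi smr ixofq ohc

Answer: gia
xacnh
pcw
nfgnj
pwt
fimsi
smr
ixofq
ohc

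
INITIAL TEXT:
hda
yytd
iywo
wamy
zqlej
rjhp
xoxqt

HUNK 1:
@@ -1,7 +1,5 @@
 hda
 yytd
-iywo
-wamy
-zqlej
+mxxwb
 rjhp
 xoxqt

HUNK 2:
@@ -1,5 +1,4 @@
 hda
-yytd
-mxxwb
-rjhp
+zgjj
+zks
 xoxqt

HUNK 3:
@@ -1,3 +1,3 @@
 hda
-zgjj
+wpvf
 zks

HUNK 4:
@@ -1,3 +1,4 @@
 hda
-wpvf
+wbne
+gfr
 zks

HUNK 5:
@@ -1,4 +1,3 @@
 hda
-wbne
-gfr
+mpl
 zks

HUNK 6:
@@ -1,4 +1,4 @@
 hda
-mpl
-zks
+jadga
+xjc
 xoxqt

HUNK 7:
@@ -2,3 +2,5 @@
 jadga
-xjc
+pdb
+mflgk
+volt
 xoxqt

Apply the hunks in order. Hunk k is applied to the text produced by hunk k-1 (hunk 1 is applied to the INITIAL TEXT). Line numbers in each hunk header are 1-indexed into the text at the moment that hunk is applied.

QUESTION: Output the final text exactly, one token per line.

Answer: hda
jadga
pdb
mflgk
volt
xoxqt

Derivation:
Hunk 1: at line 1 remove [iywo,wamy,zqlej] add [mxxwb] -> 5 lines: hda yytd mxxwb rjhp xoxqt
Hunk 2: at line 1 remove [yytd,mxxwb,rjhp] add [zgjj,zks] -> 4 lines: hda zgjj zks xoxqt
Hunk 3: at line 1 remove [zgjj] add [wpvf] -> 4 lines: hda wpvf zks xoxqt
Hunk 4: at line 1 remove [wpvf] add [wbne,gfr] -> 5 lines: hda wbne gfr zks xoxqt
Hunk 5: at line 1 remove [wbne,gfr] add [mpl] -> 4 lines: hda mpl zks xoxqt
Hunk 6: at line 1 remove [mpl,zks] add [jadga,xjc] -> 4 lines: hda jadga xjc xoxqt
Hunk 7: at line 2 remove [xjc] add [pdb,mflgk,volt] -> 6 lines: hda jadga pdb mflgk volt xoxqt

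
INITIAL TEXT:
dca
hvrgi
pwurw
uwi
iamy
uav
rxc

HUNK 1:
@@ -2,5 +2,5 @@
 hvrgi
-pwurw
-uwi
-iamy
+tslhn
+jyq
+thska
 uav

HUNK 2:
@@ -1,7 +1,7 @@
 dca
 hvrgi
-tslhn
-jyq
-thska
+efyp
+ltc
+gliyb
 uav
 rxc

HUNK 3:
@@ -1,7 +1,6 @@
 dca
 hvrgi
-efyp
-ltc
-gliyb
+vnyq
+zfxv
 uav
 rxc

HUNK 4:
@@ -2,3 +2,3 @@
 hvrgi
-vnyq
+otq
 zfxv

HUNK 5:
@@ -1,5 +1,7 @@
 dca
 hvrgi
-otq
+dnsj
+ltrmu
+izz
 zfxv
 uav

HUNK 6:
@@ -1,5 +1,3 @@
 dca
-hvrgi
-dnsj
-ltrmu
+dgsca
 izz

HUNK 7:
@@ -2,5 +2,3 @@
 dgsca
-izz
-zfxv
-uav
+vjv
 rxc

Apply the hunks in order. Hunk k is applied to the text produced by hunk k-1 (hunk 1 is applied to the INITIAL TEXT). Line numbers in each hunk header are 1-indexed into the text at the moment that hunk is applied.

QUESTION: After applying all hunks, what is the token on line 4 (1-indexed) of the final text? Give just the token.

Hunk 1: at line 2 remove [pwurw,uwi,iamy] add [tslhn,jyq,thska] -> 7 lines: dca hvrgi tslhn jyq thska uav rxc
Hunk 2: at line 1 remove [tslhn,jyq,thska] add [efyp,ltc,gliyb] -> 7 lines: dca hvrgi efyp ltc gliyb uav rxc
Hunk 3: at line 1 remove [efyp,ltc,gliyb] add [vnyq,zfxv] -> 6 lines: dca hvrgi vnyq zfxv uav rxc
Hunk 4: at line 2 remove [vnyq] add [otq] -> 6 lines: dca hvrgi otq zfxv uav rxc
Hunk 5: at line 1 remove [otq] add [dnsj,ltrmu,izz] -> 8 lines: dca hvrgi dnsj ltrmu izz zfxv uav rxc
Hunk 6: at line 1 remove [hvrgi,dnsj,ltrmu] add [dgsca] -> 6 lines: dca dgsca izz zfxv uav rxc
Hunk 7: at line 2 remove [izz,zfxv,uav] add [vjv] -> 4 lines: dca dgsca vjv rxc
Final line 4: rxc

Answer: rxc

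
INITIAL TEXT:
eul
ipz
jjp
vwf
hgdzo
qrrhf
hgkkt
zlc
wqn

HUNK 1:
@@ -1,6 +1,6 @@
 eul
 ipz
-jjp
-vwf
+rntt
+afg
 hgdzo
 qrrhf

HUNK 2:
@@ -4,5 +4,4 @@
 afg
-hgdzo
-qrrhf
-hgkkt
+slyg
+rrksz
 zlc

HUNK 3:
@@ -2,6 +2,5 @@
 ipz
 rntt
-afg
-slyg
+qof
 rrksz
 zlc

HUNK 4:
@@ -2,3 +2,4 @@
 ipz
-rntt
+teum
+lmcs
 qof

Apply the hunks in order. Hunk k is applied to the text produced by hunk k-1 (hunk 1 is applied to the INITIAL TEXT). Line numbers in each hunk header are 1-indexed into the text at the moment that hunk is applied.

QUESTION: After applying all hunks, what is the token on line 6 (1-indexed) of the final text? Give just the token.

Answer: rrksz

Derivation:
Hunk 1: at line 1 remove [jjp,vwf] add [rntt,afg] -> 9 lines: eul ipz rntt afg hgdzo qrrhf hgkkt zlc wqn
Hunk 2: at line 4 remove [hgdzo,qrrhf,hgkkt] add [slyg,rrksz] -> 8 lines: eul ipz rntt afg slyg rrksz zlc wqn
Hunk 3: at line 2 remove [afg,slyg] add [qof] -> 7 lines: eul ipz rntt qof rrksz zlc wqn
Hunk 4: at line 2 remove [rntt] add [teum,lmcs] -> 8 lines: eul ipz teum lmcs qof rrksz zlc wqn
Final line 6: rrksz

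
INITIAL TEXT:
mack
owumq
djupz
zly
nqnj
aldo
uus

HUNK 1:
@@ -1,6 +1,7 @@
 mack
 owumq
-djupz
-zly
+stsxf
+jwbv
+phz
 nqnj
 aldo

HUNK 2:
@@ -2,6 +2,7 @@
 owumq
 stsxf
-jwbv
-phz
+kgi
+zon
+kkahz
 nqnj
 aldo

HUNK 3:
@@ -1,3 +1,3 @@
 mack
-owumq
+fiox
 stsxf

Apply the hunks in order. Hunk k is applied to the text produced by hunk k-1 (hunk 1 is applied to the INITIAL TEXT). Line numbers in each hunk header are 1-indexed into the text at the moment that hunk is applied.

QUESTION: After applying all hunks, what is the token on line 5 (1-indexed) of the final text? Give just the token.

Hunk 1: at line 1 remove [djupz,zly] add [stsxf,jwbv,phz] -> 8 lines: mack owumq stsxf jwbv phz nqnj aldo uus
Hunk 2: at line 2 remove [jwbv,phz] add [kgi,zon,kkahz] -> 9 lines: mack owumq stsxf kgi zon kkahz nqnj aldo uus
Hunk 3: at line 1 remove [owumq] add [fiox] -> 9 lines: mack fiox stsxf kgi zon kkahz nqnj aldo uus
Final line 5: zon

Answer: zon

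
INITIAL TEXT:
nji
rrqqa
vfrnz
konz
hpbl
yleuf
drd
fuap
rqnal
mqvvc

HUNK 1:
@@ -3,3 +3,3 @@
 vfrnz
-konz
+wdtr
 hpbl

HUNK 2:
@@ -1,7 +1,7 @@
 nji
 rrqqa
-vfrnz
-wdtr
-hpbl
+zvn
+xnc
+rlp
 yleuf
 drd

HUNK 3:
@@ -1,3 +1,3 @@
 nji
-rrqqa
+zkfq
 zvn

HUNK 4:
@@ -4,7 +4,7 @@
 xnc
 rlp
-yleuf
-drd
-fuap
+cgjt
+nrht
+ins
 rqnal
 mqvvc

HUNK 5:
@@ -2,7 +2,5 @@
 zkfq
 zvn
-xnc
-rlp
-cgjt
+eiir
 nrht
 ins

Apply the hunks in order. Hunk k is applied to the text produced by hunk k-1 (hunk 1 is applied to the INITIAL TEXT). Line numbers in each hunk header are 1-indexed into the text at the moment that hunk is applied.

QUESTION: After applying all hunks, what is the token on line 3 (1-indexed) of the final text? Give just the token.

Answer: zvn

Derivation:
Hunk 1: at line 3 remove [konz] add [wdtr] -> 10 lines: nji rrqqa vfrnz wdtr hpbl yleuf drd fuap rqnal mqvvc
Hunk 2: at line 1 remove [vfrnz,wdtr,hpbl] add [zvn,xnc,rlp] -> 10 lines: nji rrqqa zvn xnc rlp yleuf drd fuap rqnal mqvvc
Hunk 3: at line 1 remove [rrqqa] add [zkfq] -> 10 lines: nji zkfq zvn xnc rlp yleuf drd fuap rqnal mqvvc
Hunk 4: at line 4 remove [yleuf,drd,fuap] add [cgjt,nrht,ins] -> 10 lines: nji zkfq zvn xnc rlp cgjt nrht ins rqnal mqvvc
Hunk 5: at line 2 remove [xnc,rlp,cgjt] add [eiir] -> 8 lines: nji zkfq zvn eiir nrht ins rqnal mqvvc
Final line 3: zvn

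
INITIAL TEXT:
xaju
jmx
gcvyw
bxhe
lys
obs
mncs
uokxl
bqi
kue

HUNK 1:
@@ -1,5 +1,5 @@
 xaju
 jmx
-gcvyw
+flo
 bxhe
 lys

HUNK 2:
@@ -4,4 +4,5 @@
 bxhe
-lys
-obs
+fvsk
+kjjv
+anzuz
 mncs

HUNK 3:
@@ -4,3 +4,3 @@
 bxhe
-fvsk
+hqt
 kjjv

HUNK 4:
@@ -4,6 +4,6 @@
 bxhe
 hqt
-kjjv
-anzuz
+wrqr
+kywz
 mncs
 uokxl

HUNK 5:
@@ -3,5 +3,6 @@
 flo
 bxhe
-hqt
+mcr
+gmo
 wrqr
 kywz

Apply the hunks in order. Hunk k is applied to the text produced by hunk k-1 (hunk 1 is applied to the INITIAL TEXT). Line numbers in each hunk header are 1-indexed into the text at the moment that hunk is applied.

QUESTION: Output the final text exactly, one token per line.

Hunk 1: at line 1 remove [gcvyw] add [flo] -> 10 lines: xaju jmx flo bxhe lys obs mncs uokxl bqi kue
Hunk 2: at line 4 remove [lys,obs] add [fvsk,kjjv,anzuz] -> 11 lines: xaju jmx flo bxhe fvsk kjjv anzuz mncs uokxl bqi kue
Hunk 3: at line 4 remove [fvsk] add [hqt] -> 11 lines: xaju jmx flo bxhe hqt kjjv anzuz mncs uokxl bqi kue
Hunk 4: at line 4 remove [kjjv,anzuz] add [wrqr,kywz] -> 11 lines: xaju jmx flo bxhe hqt wrqr kywz mncs uokxl bqi kue
Hunk 5: at line 3 remove [hqt] add [mcr,gmo] -> 12 lines: xaju jmx flo bxhe mcr gmo wrqr kywz mncs uokxl bqi kue

Answer: xaju
jmx
flo
bxhe
mcr
gmo
wrqr
kywz
mncs
uokxl
bqi
kue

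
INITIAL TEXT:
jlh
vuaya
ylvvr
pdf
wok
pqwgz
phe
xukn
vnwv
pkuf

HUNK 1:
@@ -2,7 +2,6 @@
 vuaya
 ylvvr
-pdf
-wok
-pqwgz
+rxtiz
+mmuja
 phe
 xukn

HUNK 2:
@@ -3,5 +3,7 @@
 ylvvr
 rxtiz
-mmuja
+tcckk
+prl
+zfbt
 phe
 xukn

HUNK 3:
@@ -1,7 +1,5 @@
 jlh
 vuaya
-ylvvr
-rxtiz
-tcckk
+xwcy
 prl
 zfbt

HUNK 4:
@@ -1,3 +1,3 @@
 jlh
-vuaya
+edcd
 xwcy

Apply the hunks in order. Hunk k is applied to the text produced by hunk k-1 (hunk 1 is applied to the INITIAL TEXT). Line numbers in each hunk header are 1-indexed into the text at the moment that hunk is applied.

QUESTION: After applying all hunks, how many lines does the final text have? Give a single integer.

Hunk 1: at line 2 remove [pdf,wok,pqwgz] add [rxtiz,mmuja] -> 9 lines: jlh vuaya ylvvr rxtiz mmuja phe xukn vnwv pkuf
Hunk 2: at line 3 remove [mmuja] add [tcckk,prl,zfbt] -> 11 lines: jlh vuaya ylvvr rxtiz tcckk prl zfbt phe xukn vnwv pkuf
Hunk 3: at line 1 remove [ylvvr,rxtiz,tcckk] add [xwcy] -> 9 lines: jlh vuaya xwcy prl zfbt phe xukn vnwv pkuf
Hunk 4: at line 1 remove [vuaya] add [edcd] -> 9 lines: jlh edcd xwcy prl zfbt phe xukn vnwv pkuf
Final line count: 9

Answer: 9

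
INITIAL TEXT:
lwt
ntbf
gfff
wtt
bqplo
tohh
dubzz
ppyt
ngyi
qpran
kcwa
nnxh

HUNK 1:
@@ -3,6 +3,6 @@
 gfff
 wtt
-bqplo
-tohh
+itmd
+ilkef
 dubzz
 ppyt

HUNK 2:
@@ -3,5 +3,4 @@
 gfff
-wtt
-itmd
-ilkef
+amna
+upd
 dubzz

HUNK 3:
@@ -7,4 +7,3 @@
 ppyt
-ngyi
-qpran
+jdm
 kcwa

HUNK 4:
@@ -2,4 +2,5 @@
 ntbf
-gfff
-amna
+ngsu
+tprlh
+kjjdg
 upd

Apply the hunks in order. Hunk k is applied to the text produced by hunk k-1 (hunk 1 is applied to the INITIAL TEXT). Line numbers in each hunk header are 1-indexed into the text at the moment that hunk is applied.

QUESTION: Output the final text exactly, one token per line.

Hunk 1: at line 3 remove [bqplo,tohh] add [itmd,ilkef] -> 12 lines: lwt ntbf gfff wtt itmd ilkef dubzz ppyt ngyi qpran kcwa nnxh
Hunk 2: at line 3 remove [wtt,itmd,ilkef] add [amna,upd] -> 11 lines: lwt ntbf gfff amna upd dubzz ppyt ngyi qpran kcwa nnxh
Hunk 3: at line 7 remove [ngyi,qpran] add [jdm] -> 10 lines: lwt ntbf gfff amna upd dubzz ppyt jdm kcwa nnxh
Hunk 4: at line 2 remove [gfff,amna] add [ngsu,tprlh,kjjdg] -> 11 lines: lwt ntbf ngsu tprlh kjjdg upd dubzz ppyt jdm kcwa nnxh

Answer: lwt
ntbf
ngsu
tprlh
kjjdg
upd
dubzz
ppyt
jdm
kcwa
nnxh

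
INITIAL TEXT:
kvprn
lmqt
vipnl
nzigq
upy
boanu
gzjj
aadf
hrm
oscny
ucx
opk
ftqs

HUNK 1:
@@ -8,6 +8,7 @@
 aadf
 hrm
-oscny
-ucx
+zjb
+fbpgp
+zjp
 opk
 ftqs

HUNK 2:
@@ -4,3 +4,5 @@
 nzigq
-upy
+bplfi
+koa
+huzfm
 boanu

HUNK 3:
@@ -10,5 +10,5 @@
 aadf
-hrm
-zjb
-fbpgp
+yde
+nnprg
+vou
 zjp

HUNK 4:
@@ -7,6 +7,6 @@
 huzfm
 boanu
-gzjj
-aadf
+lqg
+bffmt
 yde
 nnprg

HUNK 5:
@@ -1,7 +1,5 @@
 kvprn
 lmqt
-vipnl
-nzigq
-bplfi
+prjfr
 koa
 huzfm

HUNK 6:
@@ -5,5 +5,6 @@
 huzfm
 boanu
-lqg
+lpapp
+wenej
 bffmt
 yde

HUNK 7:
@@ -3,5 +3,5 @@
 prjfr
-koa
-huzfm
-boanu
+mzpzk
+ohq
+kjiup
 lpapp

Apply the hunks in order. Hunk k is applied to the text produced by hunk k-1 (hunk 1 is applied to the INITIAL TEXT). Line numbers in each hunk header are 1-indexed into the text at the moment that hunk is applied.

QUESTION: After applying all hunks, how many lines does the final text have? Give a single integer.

Hunk 1: at line 8 remove [oscny,ucx] add [zjb,fbpgp,zjp] -> 14 lines: kvprn lmqt vipnl nzigq upy boanu gzjj aadf hrm zjb fbpgp zjp opk ftqs
Hunk 2: at line 4 remove [upy] add [bplfi,koa,huzfm] -> 16 lines: kvprn lmqt vipnl nzigq bplfi koa huzfm boanu gzjj aadf hrm zjb fbpgp zjp opk ftqs
Hunk 3: at line 10 remove [hrm,zjb,fbpgp] add [yde,nnprg,vou] -> 16 lines: kvprn lmqt vipnl nzigq bplfi koa huzfm boanu gzjj aadf yde nnprg vou zjp opk ftqs
Hunk 4: at line 7 remove [gzjj,aadf] add [lqg,bffmt] -> 16 lines: kvprn lmqt vipnl nzigq bplfi koa huzfm boanu lqg bffmt yde nnprg vou zjp opk ftqs
Hunk 5: at line 1 remove [vipnl,nzigq,bplfi] add [prjfr] -> 14 lines: kvprn lmqt prjfr koa huzfm boanu lqg bffmt yde nnprg vou zjp opk ftqs
Hunk 6: at line 5 remove [lqg] add [lpapp,wenej] -> 15 lines: kvprn lmqt prjfr koa huzfm boanu lpapp wenej bffmt yde nnprg vou zjp opk ftqs
Hunk 7: at line 3 remove [koa,huzfm,boanu] add [mzpzk,ohq,kjiup] -> 15 lines: kvprn lmqt prjfr mzpzk ohq kjiup lpapp wenej bffmt yde nnprg vou zjp opk ftqs
Final line count: 15

Answer: 15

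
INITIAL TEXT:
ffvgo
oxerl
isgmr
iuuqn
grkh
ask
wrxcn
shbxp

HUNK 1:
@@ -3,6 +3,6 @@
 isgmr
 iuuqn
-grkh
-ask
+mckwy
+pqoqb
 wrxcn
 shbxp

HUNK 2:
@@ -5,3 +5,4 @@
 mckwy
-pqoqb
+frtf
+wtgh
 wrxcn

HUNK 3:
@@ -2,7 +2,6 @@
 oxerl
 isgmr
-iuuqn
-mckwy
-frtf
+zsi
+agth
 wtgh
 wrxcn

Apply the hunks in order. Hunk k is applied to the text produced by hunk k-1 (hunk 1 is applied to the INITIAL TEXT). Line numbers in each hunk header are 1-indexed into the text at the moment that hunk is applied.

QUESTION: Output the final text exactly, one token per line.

Hunk 1: at line 3 remove [grkh,ask] add [mckwy,pqoqb] -> 8 lines: ffvgo oxerl isgmr iuuqn mckwy pqoqb wrxcn shbxp
Hunk 2: at line 5 remove [pqoqb] add [frtf,wtgh] -> 9 lines: ffvgo oxerl isgmr iuuqn mckwy frtf wtgh wrxcn shbxp
Hunk 3: at line 2 remove [iuuqn,mckwy,frtf] add [zsi,agth] -> 8 lines: ffvgo oxerl isgmr zsi agth wtgh wrxcn shbxp

Answer: ffvgo
oxerl
isgmr
zsi
agth
wtgh
wrxcn
shbxp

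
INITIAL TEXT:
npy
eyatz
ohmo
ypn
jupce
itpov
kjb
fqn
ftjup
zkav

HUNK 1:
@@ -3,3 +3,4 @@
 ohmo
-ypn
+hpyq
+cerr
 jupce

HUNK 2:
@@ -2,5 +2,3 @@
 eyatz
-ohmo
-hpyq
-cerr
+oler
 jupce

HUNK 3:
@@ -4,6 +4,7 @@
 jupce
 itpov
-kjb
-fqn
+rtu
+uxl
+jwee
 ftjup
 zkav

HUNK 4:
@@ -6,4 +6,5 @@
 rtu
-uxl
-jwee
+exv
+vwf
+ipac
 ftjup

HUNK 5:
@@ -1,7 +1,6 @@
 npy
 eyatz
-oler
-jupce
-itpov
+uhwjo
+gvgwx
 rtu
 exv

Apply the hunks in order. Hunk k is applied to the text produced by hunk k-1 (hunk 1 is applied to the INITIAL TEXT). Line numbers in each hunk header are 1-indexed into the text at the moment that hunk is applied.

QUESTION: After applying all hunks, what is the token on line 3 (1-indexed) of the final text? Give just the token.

Answer: uhwjo

Derivation:
Hunk 1: at line 3 remove [ypn] add [hpyq,cerr] -> 11 lines: npy eyatz ohmo hpyq cerr jupce itpov kjb fqn ftjup zkav
Hunk 2: at line 2 remove [ohmo,hpyq,cerr] add [oler] -> 9 lines: npy eyatz oler jupce itpov kjb fqn ftjup zkav
Hunk 3: at line 4 remove [kjb,fqn] add [rtu,uxl,jwee] -> 10 lines: npy eyatz oler jupce itpov rtu uxl jwee ftjup zkav
Hunk 4: at line 6 remove [uxl,jwee] add [exv,vwf,ipac] -> 11 lines: npy eyatz oler jupce itpov rtu exv vwf ipac ftjup zkav
Hunk 5: at line 1 remove [oler,jupce,itpov] add [uhwjo,gvgwx] -> 10 lines: npy eyatz uhwjo gvgwx rtu exv vwf ipac ftjup zkav
Final line 3: uhwjo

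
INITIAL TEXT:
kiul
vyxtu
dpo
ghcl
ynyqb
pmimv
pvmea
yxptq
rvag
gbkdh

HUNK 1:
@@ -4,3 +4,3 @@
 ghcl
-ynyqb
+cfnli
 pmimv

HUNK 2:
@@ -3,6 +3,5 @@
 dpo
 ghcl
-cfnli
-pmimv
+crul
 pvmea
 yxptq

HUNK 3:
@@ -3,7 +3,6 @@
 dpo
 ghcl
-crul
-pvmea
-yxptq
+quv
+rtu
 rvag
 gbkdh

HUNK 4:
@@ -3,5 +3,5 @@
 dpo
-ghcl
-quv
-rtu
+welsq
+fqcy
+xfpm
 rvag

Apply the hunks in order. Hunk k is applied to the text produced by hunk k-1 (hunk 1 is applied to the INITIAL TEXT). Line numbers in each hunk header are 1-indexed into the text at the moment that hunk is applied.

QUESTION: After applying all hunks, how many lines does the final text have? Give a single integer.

Answer: 8

Derivation:
Hunk 1: at line 4 remove [ynyqb] add [cfnli] -> 10 lines: kiul vyxtu dpo ghcl cfnli pmimv pvmea yxptq rvag gbkdh
Hunk 2: at line 3 remove [cfnli,pmimv] add [crul] -> 9 lines: kiul vyxtu dpo ghcl crul pvmea yxptq rvag gbkdh
Hunk 3: at line 3 remove [crul,pvmea,yxptq] add [quv,rtu] -> 8 lines: kiul vyxtu dpo ghcl quv rtu rvag gbkdh
Hunk 4: at line 3 remove [ghcl,quv,rtu] add [welsq,fqcy,xfpm] -> 8 lines: kiul vyxtu dpo welsq fqcy xfpm rvag gbkdh
Final line count: 8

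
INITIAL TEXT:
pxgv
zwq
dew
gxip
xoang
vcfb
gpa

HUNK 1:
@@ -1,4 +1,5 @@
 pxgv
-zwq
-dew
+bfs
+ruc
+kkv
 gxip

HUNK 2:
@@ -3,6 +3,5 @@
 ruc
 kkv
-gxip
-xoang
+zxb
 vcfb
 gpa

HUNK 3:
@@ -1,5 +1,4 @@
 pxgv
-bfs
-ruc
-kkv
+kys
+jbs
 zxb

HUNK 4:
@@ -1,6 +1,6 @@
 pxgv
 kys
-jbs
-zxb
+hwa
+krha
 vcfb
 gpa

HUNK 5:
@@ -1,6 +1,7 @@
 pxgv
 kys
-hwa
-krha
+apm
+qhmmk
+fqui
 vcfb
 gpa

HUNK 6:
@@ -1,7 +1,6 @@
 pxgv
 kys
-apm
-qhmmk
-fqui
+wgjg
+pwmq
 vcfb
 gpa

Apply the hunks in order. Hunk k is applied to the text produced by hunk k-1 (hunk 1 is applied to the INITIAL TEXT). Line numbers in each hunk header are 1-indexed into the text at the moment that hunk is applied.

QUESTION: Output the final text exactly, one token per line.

Answer: pxgv
kys
wgjg
pwmq
vcfb
gpa

Derivation:
Hunk 1: at line 1 remove [zwq,dew] add [bfs,ruc,kkv] -> 8 lines: pxgv bfs ruc kkv gxip xoang vcfb gpa
Hunk 2: at line 3 remove [gxip,xoang] add [zxb] -> 7 lines: pxgv bfs ruc kkv zxb vcfb gpa
Hunk 3: at line 1 remove [bfs,ruc,kkv] add [kys,jbs] -> 6 lines: pxgv kys jbs zxb vcfb gpa
Hunk 4: at line 1 remove [jbs,zxb] add [hwa,krha] -> 6 lines: pxgv kys hwa krha vcfb gpa
Hunk 5: at line 1 remove [hwa,krha] add [apm,qhmmk,fqui] -> 7 lines: pxgv kys apm qhmmk fqui vcfb gpa
Hunk 6: at line 1 remove [apm,qhmmk,fqui] add [wgjg,pwmq] -> 6 lines: pxgv kys wgjg pwmq vcfb gpa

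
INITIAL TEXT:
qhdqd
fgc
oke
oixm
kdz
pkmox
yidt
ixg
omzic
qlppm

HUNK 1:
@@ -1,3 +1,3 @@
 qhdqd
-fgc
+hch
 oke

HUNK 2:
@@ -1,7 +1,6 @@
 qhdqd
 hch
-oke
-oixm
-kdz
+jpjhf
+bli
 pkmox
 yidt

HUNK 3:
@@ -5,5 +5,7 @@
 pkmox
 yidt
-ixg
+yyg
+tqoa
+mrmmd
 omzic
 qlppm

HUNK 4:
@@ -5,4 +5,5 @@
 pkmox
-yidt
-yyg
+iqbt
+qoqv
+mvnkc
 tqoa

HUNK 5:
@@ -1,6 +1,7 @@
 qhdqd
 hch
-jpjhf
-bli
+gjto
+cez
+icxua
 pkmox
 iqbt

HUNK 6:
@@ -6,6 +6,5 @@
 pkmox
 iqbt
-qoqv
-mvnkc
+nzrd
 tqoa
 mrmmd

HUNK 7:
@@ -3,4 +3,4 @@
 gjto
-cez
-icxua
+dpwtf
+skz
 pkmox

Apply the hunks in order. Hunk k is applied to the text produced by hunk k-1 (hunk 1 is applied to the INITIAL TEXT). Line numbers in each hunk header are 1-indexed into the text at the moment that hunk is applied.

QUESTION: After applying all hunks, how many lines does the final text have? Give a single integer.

Hunk 1: at line 1 remove [fgc] add [hch] -> 10 lines: qhdqd hch oke oixm kdz pkmox yidt ixg omzic qlppm
Hunk 2: at line 1 remove [oke,oixm,kdz] add [jpjhf,bli] -> 9 lines: qhdqd hch jpjhf bli pkmox yidt ixg omzic qlppm
Hunk 3: at line 5 remove [ixg] add [yyg,tqoa,mrmmd] -> 11 lines: qhdqd hch jpjhf bli pkmox yidt yyg tqoa mrmmd omzic qlppm
Hunk 4: at line 5 remove [yidt,yyg] add [iqbt,qoqv,mvnkc] -> 12 lines: qhdqd hch jpjhf bli pkmox iqbt qoqv mvnkc tqoa mrmmd omzic qlppm
Hunk 5: at line 1 remove [jpjhf,bli] add [gjto,cez,icxua] -> 13 lines: qhdqd hch gjto cez icxua pkmox iqbt qoqv mvnkc tqoa mrmmd omzic qlppm
Hunk 6: at line 6 remove [qoqv,mvnkc] add [nzrd] -> 12 lines: qhdqd hch gjto cez icxua pkmox iqbt nzrd tqoa mrmmd omzic qlppm
Hunk 7: at line 3 remove [cez,icxua] add [dpwtf,skz] -> 12 lines: qhdqd hch gjto dpwtf skz pkmox iqbt nzrd tqoa mrmmd omzic qlppm
Final line count: 12

Answer: 12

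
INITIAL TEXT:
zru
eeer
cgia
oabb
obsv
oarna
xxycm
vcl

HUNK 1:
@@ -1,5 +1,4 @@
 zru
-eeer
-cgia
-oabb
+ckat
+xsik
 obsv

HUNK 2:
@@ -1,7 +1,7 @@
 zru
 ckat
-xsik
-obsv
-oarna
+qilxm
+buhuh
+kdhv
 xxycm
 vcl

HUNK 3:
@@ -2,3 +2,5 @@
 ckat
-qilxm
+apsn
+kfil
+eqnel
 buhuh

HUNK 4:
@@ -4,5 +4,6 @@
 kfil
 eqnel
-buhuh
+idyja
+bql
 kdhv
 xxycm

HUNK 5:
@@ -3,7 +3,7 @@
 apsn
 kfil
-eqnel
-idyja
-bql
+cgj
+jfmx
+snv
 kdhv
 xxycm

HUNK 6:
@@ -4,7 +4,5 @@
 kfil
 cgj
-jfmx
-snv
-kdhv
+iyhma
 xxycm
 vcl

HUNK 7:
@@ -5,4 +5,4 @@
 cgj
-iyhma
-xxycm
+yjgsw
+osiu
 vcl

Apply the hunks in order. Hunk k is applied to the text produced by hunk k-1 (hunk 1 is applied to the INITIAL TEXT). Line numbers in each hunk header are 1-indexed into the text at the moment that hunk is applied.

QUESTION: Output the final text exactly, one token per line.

Hunk 1: at line 1 remove [eeer,cgia,oabb] add [ckat,xsik] -> 7 lines: zru ckat xsik obsv oarna xxycm vcl
Hunk 2: at line 1 remove [xsik,obsv,oarna] add [qilxm,buhuh,kdhv] -> 7 lines: zru ckat qilxm buhuh kdhv xxycm vcl
Hunk 3: at line 2 remove [qilxm] add [apsn,kfil,eqnel] -> 9 lines: zru ckat apsn kfil eqnel buhuh kdhv xxycm vcl
Hunk 4: at line 4 remove [buhuh] add [idyja,bql] -> 10 lines: zru ckat apsn kfil eqnel idyja bql kdhv xxycm vcl
Hunk 5: at line 3 remove [eqnel,idyja,bql] add [cgj,jfmx,snv] -> 10 lines: zru ckat apsn kfil cgj jfmx snv kdhv xxycm vcl
Hunk 6: at line 4 remove [jfmx,snv,kdhv] add [iyhma] -> 8 lines: zru ckat apsn kfil cgj iyhma xxycm vcl
Hunk 7: at line 5 remove [iyhma,xxycm] add [yjgsw,osiu] -> 8 lines: zru ckat apsn kfil cgj yjgsw osiu vcl

Answer: zru
ckat
apsn
kfil
cgj
yjgsw
osiu
vcl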